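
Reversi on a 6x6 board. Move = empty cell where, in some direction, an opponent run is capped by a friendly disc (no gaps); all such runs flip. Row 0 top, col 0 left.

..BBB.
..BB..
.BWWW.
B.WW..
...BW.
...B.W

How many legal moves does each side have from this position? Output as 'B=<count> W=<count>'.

Answer: B=6 W=5

Derivation:
-- B to move --
(1,1): no bracket -> illegal
(1,4): no bracket -> illegal
(1,5): no bracket -> illegal
(2,5): flips 3 -> legal
(3,1): flips 1 -> legal
(3,4): flips 1 -> legal
(3,5): flips 2 -> legal
(4,1): no bracket -> illegal
(4,2): flips 2 -> legal
(4,5): flips 1 -> legal
(5,4): no bracket -> illegal
B mobility = 6
-- W to move --
(0,1): flips 1 -> legal
(0,5): no bracket -> illegal
(1,0): flips 1 -> legal
(1,1): no bracket -> illegal
(1,4): no bracket -> illegal
(1,5): no bracket -> illegal
(2,0): flips 1 -> legal
(3,1): no bracket -> illegal
(3,4): no bracket -> illegal
(4,0): no bracket -> illegal
(4,1): no bracket -> illegal
(4,2): flips 1 -> legal
(5,2): no bracket -> illegal
(5,4): flips 1 -> legal
W mobility = 5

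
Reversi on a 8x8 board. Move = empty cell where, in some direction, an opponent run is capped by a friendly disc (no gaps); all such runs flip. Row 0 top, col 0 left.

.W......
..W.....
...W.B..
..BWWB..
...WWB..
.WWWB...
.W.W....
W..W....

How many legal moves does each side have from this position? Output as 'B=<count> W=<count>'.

-- B to move --
(0,0): no bracket -> illegal
(0,2): no bracket -> illegal
(0,3): no bracket -> illegal
(1,0): no bracket -> illegal
(1,1): no bracket -> illegal
(1,3): no bracket -> illegal
(1,4): flips 1 -> legal
(2,1): no bracket -> illegal
(2,2): no bracket -> illegal
(2,4): flips 2 -> legal
(4,0): no bracket -> illegal
(4,1): no bracket -> illegal
(4,2): flips 2 -> legal
(5,0): flips 3 -> legal
(5,5): no bracket -> illegal
(6,0): no bracket -> illegal
(6,2): flips 2 -> legal
(6,4): no bracket -> illegal
(7,1): no bracket -> illegal
(7,2): flips 1 -> legal
(7,4): no bracket -> illegal
B mobility = 6
-- W to move --
(1,4): no bracket -> illegal
(1,5): no bracket -> illegal
(1,6): flips 1 -> legal
(2,1): flips 1 -> legal
(2,2): no bracket -> illegal
(2,4): no bracket -> illegal
(2,6): flips 1 -> legal
(3,1): flips 1 -> legal
(3,6): flips 3 -> legal
(4,1): flips 1 -> legal
(4,2): no bracket -> illegal
(4,6): flips 1 -> legal
(5,5): flips 1 -> legal
(5,6): flips 1 -> legal
(6,4): flips 1 -> legal
(6,5): flips 1 -> legal
W mobility = 11

Answer: B=6 W=11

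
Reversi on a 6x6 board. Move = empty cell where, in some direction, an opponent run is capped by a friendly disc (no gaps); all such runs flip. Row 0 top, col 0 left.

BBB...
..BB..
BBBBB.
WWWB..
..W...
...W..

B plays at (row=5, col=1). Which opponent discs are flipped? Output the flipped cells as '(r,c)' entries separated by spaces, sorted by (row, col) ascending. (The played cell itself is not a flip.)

Dir NW: first cell '.' (not opp) -> no flip
Dir N: first cell '.' (not opp) -> no flip
Dir NE: opp run (4,2) capped by B -> flip
Dir W: first cell '.' (not opp) -> no flip
Dir E: first cell '.' (not opp) -> no flip
Dir SW: edge -> no flip
Dir S: edge -> no flip
Dir SE: edge -> no flip

Answer: (4,2)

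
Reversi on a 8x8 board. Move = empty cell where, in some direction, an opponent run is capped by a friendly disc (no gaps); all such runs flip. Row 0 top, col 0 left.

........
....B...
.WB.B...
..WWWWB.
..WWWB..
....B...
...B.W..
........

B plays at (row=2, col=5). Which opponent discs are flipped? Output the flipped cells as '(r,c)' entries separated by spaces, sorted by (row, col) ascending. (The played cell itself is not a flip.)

Dir NW: first cell 'B' (not opp) -> no flip
Dir N: first cell '.' (not opp) -> no flip
Dir NE: first cell '.' (not opp) -> no flip
Dir W: first cell 'B' (not opp) -> no flip
Dir E: first cell '.' (not opp) -> no flip
Dir SW: opp run (3,4) (4,3), next='.' -> no flip
Dir S: opp run (3,5) capped by B -> flip
Dir SE: first cell 'B' (not opp) -> no flip

Answer: (3,5)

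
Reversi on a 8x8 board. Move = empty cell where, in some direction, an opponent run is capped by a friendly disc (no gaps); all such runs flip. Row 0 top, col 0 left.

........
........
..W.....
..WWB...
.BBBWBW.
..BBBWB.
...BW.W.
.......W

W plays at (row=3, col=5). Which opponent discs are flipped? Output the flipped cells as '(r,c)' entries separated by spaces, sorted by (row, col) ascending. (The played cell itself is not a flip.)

Dir NW: first cell '.' (not opp) -> no flip
Dir N: first cell '.' (not opp) -> no flip
Dir NE: first cell '.' (not opp) -> no flip
Dir W: opp run (3,4) capped by W -> flip
Dir E: first cell '.' (not opp) -> no flip
Dir SW: first cell 'W' (not opp) -> no flip
Dir S: opp run (4,5) capped by W -> flip
Dir SE: first cell 'W' (not opp) -> no flip

Answer: (3,4) (4,5)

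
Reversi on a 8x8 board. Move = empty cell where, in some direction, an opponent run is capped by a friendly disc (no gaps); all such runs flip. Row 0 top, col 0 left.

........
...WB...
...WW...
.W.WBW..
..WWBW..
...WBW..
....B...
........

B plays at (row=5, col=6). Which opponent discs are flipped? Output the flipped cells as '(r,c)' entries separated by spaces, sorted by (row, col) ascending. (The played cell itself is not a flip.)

Answer: (4,5) (5,5)

Derivation:
Dir NW: opp run (4,5) capped by B -> flip
Dir N: first cell '.' (not opp) -> no flip
Dir NE: first cell '.' (not opp) -> no flip
Dir W: opp run (5,5) capped by B -> flip
Dir E: first cell '.' (not opp) -> no flip
Dir SW: first cell '.' (not opp) -> no flip
Dir S: first cell '.' (not opp) -> no flip
Dir SE: first cell '.' (not opp) -> no flip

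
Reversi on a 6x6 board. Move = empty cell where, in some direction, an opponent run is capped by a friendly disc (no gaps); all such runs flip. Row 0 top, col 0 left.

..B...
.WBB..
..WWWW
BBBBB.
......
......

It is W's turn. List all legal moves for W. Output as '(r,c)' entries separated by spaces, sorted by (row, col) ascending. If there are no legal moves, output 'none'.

(0,1): flips 1 -> legal
(0,3): flips 1 -> legal
(0,4): flips 1 -> legal
(1,4): flips 2 -> legal
(2,0): no bracket -> illegal
(2,1): no bracket -> illegal
(3,5): no bracket -> illegal
(4,0): flips 1 -> legal
(4,1): flips 1 -> legal
(4,2): flips 2 -> legal
(4,3): flips 2 -> legal
(4,4): flips 2 -> legal
(4,5): flips 1 -> legal

Answer: (0,1) (0,3) (0,4) (1,4) (4,0) (4,1) (4,2) (4,3) (4,4) (4,5)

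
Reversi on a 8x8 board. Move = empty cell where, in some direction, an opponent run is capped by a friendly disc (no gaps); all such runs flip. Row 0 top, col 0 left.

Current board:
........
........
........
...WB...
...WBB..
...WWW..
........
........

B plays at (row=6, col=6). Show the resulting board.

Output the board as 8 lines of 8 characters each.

Place B at (6,6); scan 8 dirs for brackets.
Dir NW: opp run (5,5) capped by B -> flip
Dir N: first cell '.' (not opp) -> no flip
Dir NE: first cell '.' (not opp) -> no flip
Dir W: first cell '.' (not opp) -> no flip
Dir E: first cell '.' (not opp) -> no flip
Dir SW: first cell '.' (not opp) -> no flip
Dir S: first cell '.' (not opp) -> no flip
Dir SE: first cell '.' (not opp) -> no flip
All flips: (5,5)

Answer: ........
........
........
...WB...
...WBB..
...WWB..
......B.
........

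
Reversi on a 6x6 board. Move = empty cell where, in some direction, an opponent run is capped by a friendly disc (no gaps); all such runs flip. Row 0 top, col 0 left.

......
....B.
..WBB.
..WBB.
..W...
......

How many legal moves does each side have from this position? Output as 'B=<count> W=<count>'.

-- B to move --
(1,1): flips 1 -> legal
(1,2): no bracket -> illegal
(1,3): no bracket -> illegal
(2,1): flips 1 -> legal
(3,1): flips 1 -> legal
(4,1): flips 1 -> legal
(4,3): no bracket -> illegal
(5,1): flips 1 -> legal
(5,2): no bracket -> illegal
(5,3): no bracket -> illegal
B mobility = 5
-- W to move --
(0,3): no bracket -> illegal
(0,4): no bracket -> illegal
(0,5): flips 2 -> legal
(1,2): no bracket -> illegal
(1,3): no bracket -> illegal
(1,5): flips 2 -> legal
(2,5): flips 2 -> legal
(3,5): flips 2 -> legal
(4,3): no bracket -> illegal
(4,4): flips 1 -> legal
(4,5): no bracket -> illegal
W mobility = 5

Answer: B=5 W=5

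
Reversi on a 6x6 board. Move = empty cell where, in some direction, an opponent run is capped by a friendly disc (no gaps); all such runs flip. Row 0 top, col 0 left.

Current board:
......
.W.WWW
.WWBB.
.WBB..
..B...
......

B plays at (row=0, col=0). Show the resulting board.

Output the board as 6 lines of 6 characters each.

Answer: B.....
.B.WWW
.WBBB.
.WBB..
..B...
......

Derivation:
Place B at (0,0); scan 8 dirs for brackets.
Dir NW: edge -> no flip
Dir N: edge -> no flip
Dir NE: edge -> no flip
Dir W: edge -> no flip
Dir E: first cell '.' (not opp) -> no flip
Dir SW: edge -> no flip
Dir S: first cell '.' (not opp) -> no flip
Dir SE: opp run (1,1) (2,2) capped by B -> flip
All flips: (1,1) (2,2)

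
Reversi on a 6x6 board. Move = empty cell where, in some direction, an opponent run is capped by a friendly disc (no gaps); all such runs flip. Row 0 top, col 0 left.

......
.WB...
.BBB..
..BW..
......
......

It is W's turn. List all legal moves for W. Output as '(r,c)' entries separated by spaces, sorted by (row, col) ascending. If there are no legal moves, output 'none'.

Answer: (1,3) (3,1)

Derivation:
(0,1): no bracket -> illegal
(0,2): no bracket -> illegal
(0,3): no bracket -> illegal
(1,0): no bracket -> illegal
(1,3): flips 2 -> legal
(1,4): no bracket -> illegal
(2,0): no bracket -> illegal
(2,4): no bracket -> illegal
(3,0): no bracket -> illegal
(3,1): flips 2 -> legal
(3,4): no bracket -> illegal
(4,1): no bracket -> illegal
(4,2): no bracket -> illegal
(4,3): no bracket -> illegal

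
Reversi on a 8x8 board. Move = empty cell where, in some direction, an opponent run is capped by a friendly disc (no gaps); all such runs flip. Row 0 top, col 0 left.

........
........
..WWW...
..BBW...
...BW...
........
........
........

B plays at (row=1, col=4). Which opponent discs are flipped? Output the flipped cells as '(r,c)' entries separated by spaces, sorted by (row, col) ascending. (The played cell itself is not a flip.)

Dir NW: first cell '.' (not opp) -> no flip
Dir N: first cell '.' (not opp) -> no flip
Dir NE: first cell '.' (not opp) -> no flip
Dir W: first cell '.' (not opp) -> no flip
Dir E: first cell '.' (not opp) -> no flip
Dir SW: opp run (2,3) capped by B -> flip
Dir S: opp run (2,4) (3,4) (4,4), next='.' -> no flip
Dir SE: first cell '.' (not opp) -> no flip

Answer: (2,3)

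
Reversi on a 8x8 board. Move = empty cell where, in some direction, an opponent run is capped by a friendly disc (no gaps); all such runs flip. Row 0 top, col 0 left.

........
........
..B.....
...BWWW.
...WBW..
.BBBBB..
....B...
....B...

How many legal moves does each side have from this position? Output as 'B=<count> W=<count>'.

Answer: B=8 W=6

Derivation:
-- B to move --
(2,3): no bracket -> illegal
(2,4): flips 1 -> legal
(2,5): flips 4 -> legal
(2,6): flips 1 -> legal
(2,7): flips 2 -> legal
(3,2): flips 1 -> legal
(3,7): flips 3 -> legal
(4,2): flips 1 -> legal
(4,6): flips 1 -> legal
(4,7): no bracket -> illegal
(5,6): no bracket -> illegal
B mobility = 8
-- W to move --
(1,1): no bracket -> illegal
(1,2): no bracket -> illegal
(1,3): no bracket -> illegal
(2,1): no bracket -> illegal
(2,3): flips 1 -> legal
(2,4): no bracket -> illegal
(3,1): no bracket -> illegal
(3,2): flips 1 -> legal
(4,0): no bracket -> illegal
(4,1): no bracket -> illegal
(4,2): no bracket -> illegal
(4,6): no bracket -> illegal
(5,0): no bracket -> illegal
(5,6): no bracket -> illegal
(6,0): no bracket -> illegal
(6,1): flips 1 -> legal
(6,2): flips 2 -> legal
(6,3): flips 2 -> legal
(6,5): flips 2 -> legal
(6,6): no bracket -> illegal
(7,3): no bracket -> illegal
(7,5): no bracket -> illegal
W mobility = 6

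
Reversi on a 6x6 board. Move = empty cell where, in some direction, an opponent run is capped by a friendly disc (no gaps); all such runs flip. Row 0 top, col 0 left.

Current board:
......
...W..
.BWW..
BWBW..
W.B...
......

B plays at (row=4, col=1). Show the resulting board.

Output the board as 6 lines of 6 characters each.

Place B at (4,1); scan 8 dirs for brackets.
Dir NW: first cell 'B' (not opp) -> no flip
Dir N: opp run (3,1) capped by B -> flip
Dir NE: first cell 'B' (not opp) -> no flip
Dir W: opp run (4,0), next=edge -> no flip
Dir E: first cell 'B' (not opp) -> no flip
Dir SW: first cell '.' (not opp) -> no flip
Dir S: first cell '.' (not opp) -> no flip
Dir SE: first cell '.' (not opp) -> no flip
All flips: (3,1)

Answer: ......
...W..
.BWW..
BBBW..
WBB...
......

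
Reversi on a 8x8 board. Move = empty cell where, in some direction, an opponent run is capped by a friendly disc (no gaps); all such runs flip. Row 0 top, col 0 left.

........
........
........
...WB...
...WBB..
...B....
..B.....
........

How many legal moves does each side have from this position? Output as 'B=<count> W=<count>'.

Answer: B=5 W=5

Derivation:
-- B to move --
(2,2): flips 1 -> legal
(2,3): flips 2 -> legal
(2,4): no bracket -> illegal
(3,2): flips 1 -> legal
(4,2): flips 1 -> legal
(5,2): flips 1 -> legal
(5,4): no bracket -> illegal
B mobility = 5
-- W to move --
(2,3): no bracket -> illegal
(2,4): no bracket -> illegal
(2,5): flips 1 -> legal
(3,5): flips 1 -> legal
(3,6): no bracket -> illegal
(4,2): no bracket -> illegal
(4,6): flips 2 -> legal
(5,1): no bracket -> illegal
(5,2): no bracket -> illegal
(5,4): no bracket -> illegal
(5,5): flips 1 -> legal
(5,6): no bracket -> illegal
(6,1): no bracket -> illegal
(6,3): flips 1 -> legal
(6,4): no bracket -> illegal
(7,1): no bracket -> illegal
(7,2): no bracket -> illegal
(7,3): no bracket -> illegal
W mobility = 5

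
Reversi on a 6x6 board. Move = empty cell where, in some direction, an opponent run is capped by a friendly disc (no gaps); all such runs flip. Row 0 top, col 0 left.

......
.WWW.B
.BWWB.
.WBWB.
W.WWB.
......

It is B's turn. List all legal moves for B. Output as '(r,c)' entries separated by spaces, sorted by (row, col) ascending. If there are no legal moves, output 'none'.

Answer: (0,0) (0,1) (0,2) (0,3) (1,4) (3,0) (4,1) (5,1) (5,2) (5,4)

Derivation:
(0,0): flips 3 -> legal
(0,1): flips 3 -> legal
(0,2): flips 3 -> legal
(0,3): flips 1 -> legal
(0,4): no bracket -> illegal
(1,0): no bracket -> illegal
(1,4): flips 1 -> legal
(2,0): no bracket -> illegal
(3,0): flips 1 -> legal
(4,1): flips 3 -> legal
(5,0): no bracket -> illegal
(5,1): flips 2 -> legal
(5,2): flips 2 -> legal
(5,3): no bracket -> illegal
(5,4): flips 1 -> legal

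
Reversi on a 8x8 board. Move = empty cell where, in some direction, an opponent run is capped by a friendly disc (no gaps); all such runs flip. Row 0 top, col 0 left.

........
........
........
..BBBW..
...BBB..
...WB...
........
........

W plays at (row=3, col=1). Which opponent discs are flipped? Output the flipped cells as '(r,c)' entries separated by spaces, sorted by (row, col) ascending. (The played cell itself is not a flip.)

Answer: (3,2) (3,3) (3,4)

Derivation:
Dir NW: first cell '.' (not opp) -> no flip
Dir N: first cell '.' (not opp) -> no flip
Dir NE: first cell '.' (not opp) -> no flip
Dir W: first cell '.' (not opp) -> no flip
Dir E: opp run (3,2) (3,3) (3,4) capped by W -> flip
Dir SW: first cell '.' (not opp) -> no flip
Dir S: first cell '.' (not opp) -> no flip
Dir SE: first cell '.' (not opp) -> no flip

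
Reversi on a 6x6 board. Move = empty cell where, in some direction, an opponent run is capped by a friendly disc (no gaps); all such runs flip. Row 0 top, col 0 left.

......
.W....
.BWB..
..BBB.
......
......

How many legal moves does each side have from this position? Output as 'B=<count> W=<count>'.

Answer: B=3 W=5

Derivation:
-- B to move --
(0,0): flips 2 -> legal
(0,1): flips 1 -> legal
(0,2): no bracket -> illegal
(1,0): no bracket -> illegal
(1,2): flips 1 -> legal
(1,3): no bracket -> illegal
(2,0): no bracket -> illegal
(3,1): no bracket -> illegal
B mobility = 3
-- W to move --
(1,0): no bracket -> illegal
(1,2): no bracket -> illegal
(1,3): no bracket -> illegal
(1,4): no bracket -> illegal
(2,0): flips 1 -> legal
(2,4): flips 1 -> legal
(2,5): no bracket -> illegal
(3,0): no bracket -> illegal
(3,1): flips 1 -> legal
(3,5): no bracket -> illegal
(4,1): no bracket -> illegal
(4,2): flips 1 -> legal
(4,3): no bracket -> illegal
(4,4): flips 1 -> legal
(4,5): no bracket -> illegal
W mobility = 5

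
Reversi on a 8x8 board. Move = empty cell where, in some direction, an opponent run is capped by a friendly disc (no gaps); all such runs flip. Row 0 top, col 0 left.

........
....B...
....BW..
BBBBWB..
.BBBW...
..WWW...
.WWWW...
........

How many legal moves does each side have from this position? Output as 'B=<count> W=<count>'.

Answer: B=13 W=10

Derivation:
-- B to move --
(1,5): flips 1 -> legal
(1,6): flips 2 -> legal
(2,3): no bracket -> illegal
(2,6): flips 1 -> legal
(3,6): flips 1 -> legal
(4,5): flips 1 -> legal
(5,0): no bracket -> illegal
(5,1): no bracket -> illegal
(5,5): flips 1 -> legal
(6,0): no bracket -> illegal
(6,5): flips 1 -> legal
(7,0): flips 2 -> legal
(7,1): flips 3 -> legal
(7,2): flips 2 -> legal
(7,3): flips 2 -> legal
(7,4): flips 6 -> legal
(7,5): flips 2 -> legal
B mobility = 13
-- W to move --
(0,3): flips 1 -> legal
(0,4): flips 2 -> legal
(0,5): no bracket -> illegal
(1,3): no bracket -> illegal
(1,5): no bracket -> illegal
(2,0): flips 2 -> legal
(2,1): flips 2 -> legal
(2,2): flips 3 -> legal
(2,3): flips 3 -> legal
(2,6): flips 1 -> legal
(3,6): flips 1 -> legal
(4,0): flips 3 -> legal
(4,5): flips 1 -> legal
(4,6): no bracket -> illegal
(5,0): no bracket -> illegal
(5,1): no bracket -> illegal
W mobility = 10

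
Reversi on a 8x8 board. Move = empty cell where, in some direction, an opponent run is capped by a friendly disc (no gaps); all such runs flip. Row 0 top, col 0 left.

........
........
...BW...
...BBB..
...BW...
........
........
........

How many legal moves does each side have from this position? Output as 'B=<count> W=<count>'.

-- B to move --
(1,3): flips 1 -> legal
(1,4): flips 1 -> legal
(1,5): flips 1 -> legal
(2,5): flips 1 -> legal
(4,5): flips 1 -> legal
(5,3): flips 1 -> legal
(5,4): flips 1 -> legal
(5,5): flips 1 -> legal
B mobility = 8
-- W to move --
(1,2): no bracket -> illegal
(1,3): no bracket -> illegal
(1,4): no bracket -> illegal
(2,2): flips 2 -> legal
(2,5): no bracket -> illegal
(2,6): flips 1 -> legal
(3,2): no bracket -> illegal
(3,6): no bracket -> illegal
(4,2): flips 2 -> legal
(4,5): no bracket -> illegal
(4,6): flips 1 -> legal
(5,2): no bracket -> illegal
(5,3): no bracket -> illegal
(5,4): no bracket -> illegal
W mobility = 4

Answer: B=8 W=4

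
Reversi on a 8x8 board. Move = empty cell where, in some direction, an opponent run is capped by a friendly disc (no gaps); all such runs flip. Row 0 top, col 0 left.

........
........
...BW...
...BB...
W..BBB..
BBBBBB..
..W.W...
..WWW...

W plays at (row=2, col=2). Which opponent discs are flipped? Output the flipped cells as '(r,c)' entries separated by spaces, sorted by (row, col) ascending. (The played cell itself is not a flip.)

Answer: (2,3)

Derivation:
Dir NW: first cell '.' (not opp) -> no flip
Dir N: first cell '.' (not opp) -> no flip
Dir NE: first cell '.' (not opp) -> no flip
Dir W: first cell '.' (not opp) -> no flip
Dir E: opp run (2,3) capped by W -> flip
Dir SW: first cell '.' (not opp) -> no flip
Dir S: first cell '.' (not opp) -> no flip
Dir SE: opp run (3,3) (4,4) (5,5), next='.' -> no flip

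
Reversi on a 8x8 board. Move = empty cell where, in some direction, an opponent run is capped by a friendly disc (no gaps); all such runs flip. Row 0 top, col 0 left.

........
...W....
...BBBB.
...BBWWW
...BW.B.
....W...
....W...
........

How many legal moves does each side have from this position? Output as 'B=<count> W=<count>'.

Answer: B=8 W=11

Derivation:
-- B to move --
(0,2): flips 1 -> legal
(0,3): flips 1 -> legal
(0,4): no bracket -> illegal
(1,2): no bracket -> illegal
(1,4): no bracket -> illegal
(2,2): no bracket -> illegal
(2,7): no bracket -> illegal
(4,5): flips 2 -> legal
(4,7): flips 1 -> legal
(5,3): flips 2 -> legal
(5,5): flips 1 -> legal
(6,3): no bracket -> illegal
(6,5): flips 1 -> legal
(7,3): no bracket -> illegal
(7,4): flips 3 -> legal
(7,5): no bracket -> illegal
B mobility = 8
-- W to move --
(1,2): no bracket -> illegal
(1,4): flips 3 -> legal
(1,5): flips 2 -> legal
(1,6): flips 1 -> legal
(1,7): flips 1 -> legal
(2,2): flips 1 -> legal
(2,7): no bracket -> illegal
(3,2): flips 3 -> legal
(4,2): flips 1 -> legal
(4,5): no bracket -> illegal
(4,7): no bracket -> illegal
(5,2): no bracket -> illegal
(5,3): flips 3 -> legal
(5,5): flips 1 -> legal
(5,6): flips 1 -> legal
(5,7): flips 1 -> legal
W mobility = 11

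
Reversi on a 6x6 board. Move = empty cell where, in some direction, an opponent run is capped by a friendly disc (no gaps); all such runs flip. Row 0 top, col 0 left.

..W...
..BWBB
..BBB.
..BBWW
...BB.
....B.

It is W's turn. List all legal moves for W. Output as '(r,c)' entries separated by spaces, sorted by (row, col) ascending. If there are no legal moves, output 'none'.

(0,1): flips 2 -> legal
(0,3): no bracket -> illegal
(0,4): flips 2 -> legal
(0,5): no bracket -> illegal
(1,1): flips 1 -> legal
(2,1): no bracket -> illegal
(2,5): no bracket -> illegal
(3,1): flips 3 -> legal
(4,1): no bracket -> illegal
(4,2): flips 3 -> legal
(4,5): no bracket -> illegal
(5,2): flips 1 -> legal
(5,3): flips 4 -> legal
(5,5): no bracket -> illegal

Answer: (0,1) (0,4) (1,1) (3,1) (4,2) (5,2) (5,3)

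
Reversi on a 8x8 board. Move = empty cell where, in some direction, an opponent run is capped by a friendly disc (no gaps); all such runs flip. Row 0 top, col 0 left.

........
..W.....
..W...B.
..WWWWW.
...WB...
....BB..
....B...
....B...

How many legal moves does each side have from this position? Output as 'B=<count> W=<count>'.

Answer: B=5 W=6

Derivation:
-- B to move --
(0,1): no bracket -> illegal
(0,2): no bracket -> illegal
(0,3): no bracket -> illegal
(1,1): flips 2 -> legal
(1,3): no bracket -> illegal
(2,1): flips 2 -> legal
(2,3): no bracket -> illegal
(2,4): flips 1 -> legal
(2,5): no bracket -> illegal
(2,7): no bracket -> illegal
(3,1): no bracket -> illegal
(3,7): no bracket -> illegal
(4,1): no bracket -> illegal
(4,2): flips 1 -> legal
(4,5): no bracket -> illegal
(4,6): flips 1 -> legal
(4,7): no bracket -> illegal
(5,2): no bracket -> illegal
(5,3): no bracket -> illegal
B mobility = 5
-- W to move --
(1,5): no bracket -> illegal
(1,6): flips 1 -> legal
(1,7): flips 1 -> legal
(2,5): no bracket -> illegal
(2,7): no bracket -> illegal
(3,7): no bracket -> illegal
(4,5): flips 1 -> legal
(4,6): no bracket -> illegal
(5,3): flips 1 -> legal
(5,6): no bracket -> illegal
(6,3): no bracket -> illegal
(6,5): flips 1 -> legal
(6,6): flips 2 -> legal
(7,3): no bracket -> illegal
(7,5): no bracket -> illegal
W mobility = 6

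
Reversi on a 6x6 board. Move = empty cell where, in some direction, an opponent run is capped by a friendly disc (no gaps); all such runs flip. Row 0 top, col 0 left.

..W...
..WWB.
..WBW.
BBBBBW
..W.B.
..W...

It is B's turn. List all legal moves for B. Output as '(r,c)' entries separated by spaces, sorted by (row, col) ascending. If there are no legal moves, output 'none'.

(0,1): flips 1 -> legal
(0,3): flips 1 -> legal
(0,4): flips 2 -> legal
(1,1): flips 3 -> legal
(1,5): flips 1 -> legal
(2,1): flips 1 -> legal
(2,5): flips 1 -> legal
(4,1): no bracket -> illegal
(4,3): no bracket -> illegal
(4,5): no bracket -> illegal
(5,1): flips 1 -> legal
(5,3): flips 1 -> legal

Answer: (0,1) (0,3) (0,4) (1,1) (1,5) (2,1) (2,5) (5,1) (5,3)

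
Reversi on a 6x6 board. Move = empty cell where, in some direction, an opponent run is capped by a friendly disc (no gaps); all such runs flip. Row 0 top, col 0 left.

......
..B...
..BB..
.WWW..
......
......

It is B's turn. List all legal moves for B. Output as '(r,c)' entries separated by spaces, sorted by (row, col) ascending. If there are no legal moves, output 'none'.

(2,0): no bracket -> illegal
(2,1): no bracket -> illegal
(2,4): no bracket -> illegal
(3,0): no bracket -> illegal
(3,4): no bracket -> illegal
(4,0): flips 1 -> legal
(4,1): flips 1 -> legal
(4,2): flips 1 -> legal
(4,3): flips 1 -> legal
(4,4): flips 1 -> legal

Answer: (4,0) (4,1) (4,2) (4,3) (4,4)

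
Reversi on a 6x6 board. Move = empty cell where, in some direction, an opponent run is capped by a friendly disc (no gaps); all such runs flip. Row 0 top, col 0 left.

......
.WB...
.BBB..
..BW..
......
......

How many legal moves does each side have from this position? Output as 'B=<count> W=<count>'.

-- B to move --
(0,0): flips 1 -> legal
(0,1): flips 1 -> legal
(0,2): no bracket -> illegal
(1,0): flips 1 -> legal
(2,0): no bracket -> illegal
(2,4): no bracket -> illegal
(3,4): flips 1 -> legal
(4,2): no bracket -> illegal
(4,3): flips 1 -> legal
(4,4): flips 1 -> legal
B mobility = 6
-- W to move --
(0,1): no bracket -> illegal
(0,2): no bracket -> illegal
(0,3): no bracket -> illegal
(1,0): no bracket -> illegal
(1,3): flips 2 -> legal
(1,4): no bracket -> illegal
(2,0): no bracket -> illegal
(2,4): no bracket -> illegal
(3,0): no bracket -> illegal
(3,1): flips 2 -> legal
(3,4): no bracket -> illegal
(4,1): no bracket -> illegal
(4,2): no bracket -> illegal
(4,3): no bracket -> illegal
W mobility = 2

Answer: B=6 W=2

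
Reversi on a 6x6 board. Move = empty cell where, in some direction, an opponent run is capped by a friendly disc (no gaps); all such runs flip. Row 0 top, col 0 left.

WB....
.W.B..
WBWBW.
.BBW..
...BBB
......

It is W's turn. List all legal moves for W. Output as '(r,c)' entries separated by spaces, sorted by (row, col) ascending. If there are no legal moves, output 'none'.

Answer: (0,2) (0,3) (0,4) (3,0) (4,0) (4,1) (4,2) (5,3) (5,5)

Derivation:
(0,2): flips 2 -> legal
(0,3): flips 2 -> legal
(0,4): flips 1 -> legal
(1,0): no bracket -> illegal
(1,2): no bracket -> illegal
(1,4): no bracket -> illegal
(3,0): flips 2 -> legal
(3,4): no bracket -> illegal
(3,5): no bracket -> illegal
(4,0): flips 1 -> legal
(4,1): flips 2 -> legal
(4,2): flips 2 -> legal
(5,2): no bracket -> illegal
(5,3): flips 1 -> legal
(5,4): no bracket -> illegal
(5,5): flips 1 -> legal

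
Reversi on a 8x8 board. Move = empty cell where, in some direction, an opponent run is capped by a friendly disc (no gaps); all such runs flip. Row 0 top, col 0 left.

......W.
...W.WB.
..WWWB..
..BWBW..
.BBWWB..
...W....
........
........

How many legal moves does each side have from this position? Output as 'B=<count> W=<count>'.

Answer: B=8 W=12

Derivation:
-- B to move --
(0,2): no bracket -> illegal
(0,3): no bracket -> illegal
(0,4): no bracket -> illegal
(0,5): flips 1 -> legal
(0,7): no bracket -> illegal
(1,1): no bracket -> illegal
(1,2): flips 2 -> legal
(1,4): flips 3 -> legal
(1,7): no bracket -> illegal
(2,1): flips 3 -> legal
(2,6): no bracket -> illegal
(3,1): no bracket -> illegal
(3,6): flips 1 -> legal
(4,6): no bracket -> illegal
(5,2): flips 1 -> legal
(5,4): flips 2 -> legal
(5,5): no bracket -> illegal
(6,2): no bracket -> illegal
(6,3): no bracket -> illegal
(6,4): flips 1 -> legal
B mobility = 8
-- W to move --
(0,5): no bracket -> illegal
(0,7): flips 3 -> legal
(1,4): no bracket -> illegal
(1,7): flips 1 -> legal
(2,1): flips 1 -> legal
(2,6): flips 2 -> legal
(2,7): no bracket -> illegal
(3,0): no bracket -> illegal
(3,1): flips 2 -> legal
(3,6): no bracket -> illegal
(4,0): flips 2 -> legal
(4,6): flips 1 -> legal
(5,0): flips 2 -> legal
(5,1): flips 1 -> legal
(5,2): flips 2 -> legal
(5,4): no bracket -> illegal
(5,5): flips 1 -> legal
(5,6): flips 2 -> legal
W mobility = 12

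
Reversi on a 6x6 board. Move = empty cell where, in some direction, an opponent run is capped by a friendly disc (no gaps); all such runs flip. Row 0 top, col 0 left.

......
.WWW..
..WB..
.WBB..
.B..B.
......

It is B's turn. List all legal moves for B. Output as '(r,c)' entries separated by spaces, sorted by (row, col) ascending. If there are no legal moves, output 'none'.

(0,0): flips 2 -> legal
(0,1): flips 1 -> legal
(0,2): flips 2 -> legal
(0,3): flips 1 -> legal
(0,4): no bracket -> illegal
(1,0): no bracket -> illegal
(1,4): no bracket -> illegal
(2,0): no bracket -> illegal
(2,1): flips 2 -> legal
(2,4): no bracket -> illegal
(3,0): flips 1 -> legal
(4,0): no bracket -> illegal
(4,2): no bracket -> illegal

Answer: (0,0) (0,1) (0,2) (0,3) (2,1) (3,0)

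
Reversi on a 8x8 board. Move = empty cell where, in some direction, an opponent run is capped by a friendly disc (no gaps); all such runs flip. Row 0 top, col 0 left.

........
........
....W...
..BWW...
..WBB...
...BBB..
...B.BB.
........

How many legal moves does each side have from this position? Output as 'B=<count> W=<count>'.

-- B to move --
(1,3): no bracket -> illegal
(1,4): flips 2 -> legal
(1,5): no bracket -> illegal
(2,2): flips 1 -> legal
(2,3): flips 1 -> legal
(2,5): flips 1 -> legal
(3,1): flips 1 -> legal
(3,5): flips 2 -> legal
(4,1): flips 1 -> legal
(4,5): no bracket -> illegal
(5,1): no bracket -> illegal
(5,2): flips 1 -> legal
B mobility = 8
-- W to move --
(2,1): no bracket -> illegal
(2,2): flips 1 -> legal
(2,3): no bracket -> illegal
(3,1): flips 1 -> legal
(3,5): no bracket -> illegal
(4,1): no bracket -> illegal
(4,5): flips 2 -> legal
(4,6): no bracket -> illegal
(5,2): flips 1 -> legal
(5,6): no bracket -> illegal
(5,7): no bracket -> illegal
(6,2): no bracket -> illegal
(6,4): flips 3 -> legal
(6,7): no bracket -> illegal
(7,2): no bracket -> illegal
(7,3): flips 3 -> legal
(7,4): no bracket -> illegal
(7,5): no bracket -> illegal
(7,6): no bracket -> illegal
(7,7): flips 3 -> legal
W mobility = 7

Answer: B=8 W=7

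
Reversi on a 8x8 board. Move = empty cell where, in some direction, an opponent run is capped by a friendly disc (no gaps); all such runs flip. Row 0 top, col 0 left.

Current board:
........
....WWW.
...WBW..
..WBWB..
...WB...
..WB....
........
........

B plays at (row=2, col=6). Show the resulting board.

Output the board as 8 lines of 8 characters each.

Answer: ........
....WWW.
...WBBB.
..WBWB..
...WB...
..WB....
........
........

Derivation:
Place B at (2,6); scan 8 dirs for brackets.
Dir NW: opp run (1,5), next='.' -> no flip
Dir N: opp run (1,6), next='.' -> no flip
Dir NE: first cell '.' (not opp) -> no flip
Dir W: opp run (2,5) capped by B -> flip
Dir E: first cell '.' (not opp) -> no flip
Dir SW: first cell 'B' (not opp) -> no flip
Dir S: first cell '.' (not opp) -> no flip
Dir SE: first cell '.' (not opp) -> no flip
All flips: (2,5)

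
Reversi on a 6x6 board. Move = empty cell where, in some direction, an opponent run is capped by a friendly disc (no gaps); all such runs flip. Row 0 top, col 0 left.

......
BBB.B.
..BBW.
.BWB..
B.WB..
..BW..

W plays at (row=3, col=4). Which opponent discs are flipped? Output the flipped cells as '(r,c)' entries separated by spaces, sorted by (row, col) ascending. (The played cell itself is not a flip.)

Answer: (3,3)

Derivation:
Dir NW: opp run (2,3) (1,2), next='.' -> no flip
Dir N: first cell 'W' (not opp) -> no flip
Dir NE: first cell '.' (not opp) -> no flip
Dir W: opp run (3,3) capped by W -> flip
Dir E: first cell '.' (not opp) -> no flip
Dir SW: opp run (4,3) (5,2), next=edge -> no flip
Dir S: first cell '.' (not opp) -> no flip
Dir SE: first cell '.' (not opp) -> no flip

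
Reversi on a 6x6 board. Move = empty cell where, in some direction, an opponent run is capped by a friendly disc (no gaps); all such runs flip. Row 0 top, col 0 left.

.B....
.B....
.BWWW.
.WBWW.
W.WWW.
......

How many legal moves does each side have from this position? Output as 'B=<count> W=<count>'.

-- B to move --
(1,2): flips 1 -> legal
(1,3): no bracket -> illegal
(1,4): flips 1 -> legal
(1,5): no bracket -> illegal
(2,0): no bracket -> illegal
(2,5): flips 3 -> legal
(3,0): flips 1 -> legal
(3,5): flips 2 -> legal
(4,1): flips 1 -> legal
(4,5): no bracket -> illegal
(5,0): no bracket -> illegal
(5,1): no bracket -> illegal
(5,2): flips 1 -> legal
(5,3): no bracket -> illegal
(5,4): flips 1 -> legal
(5,5): flips 3 -> legal
B mobility = 9
-- W to move --
(0,0): flips 1 -> legal
(0,2): no bracket -> illegal
(1,0): flips 2 -> legal
(1,2): no bracket -> illegal
(2,0): flips 1 -> legal
(3,0): no bracket -> illegal
(4,1): flips 1 -> legal
W mobility = 4

Answer: B=9 W=4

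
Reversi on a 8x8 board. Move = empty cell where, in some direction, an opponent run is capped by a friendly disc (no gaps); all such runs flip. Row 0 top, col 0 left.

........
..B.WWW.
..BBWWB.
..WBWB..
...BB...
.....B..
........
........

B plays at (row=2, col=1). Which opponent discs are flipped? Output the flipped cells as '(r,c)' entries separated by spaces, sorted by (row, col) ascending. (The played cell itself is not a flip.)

Dir NW: first cell '.' (not opp) -> no flip
Dir N: first cell '.' (not opp) -> no flip
Dir NE: first cell 'B' (not opp) -> no flip
Dir W: first cell '.' (not opp) -> no flip
Dir E: first cell 'B' (not opp) -> no flip
Dir SW: first cell '.' (not opp) -> no flip
Dir S: first cell '.' (not opp) -> no flip
Dir SE: opp run (3,2) capped by B -> flip

Answer: (3,2)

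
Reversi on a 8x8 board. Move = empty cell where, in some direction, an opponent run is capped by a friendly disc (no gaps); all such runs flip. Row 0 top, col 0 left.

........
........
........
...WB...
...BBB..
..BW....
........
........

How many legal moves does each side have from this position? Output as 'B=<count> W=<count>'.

Answer: B=6 W=3

Derivation:
-- B to move --
(2,2): flips 1 -> legal
(2,3): flips 1 -> legal
(2,4): no bracket -> illegal
(3,2): flips 1 -> legal
(4,2): no bracket -> illegal
(5,4): flips 1 -> legal
(6,2): flips 1 -> legal
(6,3): flips 1 -> legal
(6,4): no bracket -> illegal
B mobility = 6
-- W to move --
(2,3): no bracket -> illegal
(2,4): no bracket -> illegal
(2,5): no bracket -> illegal
(3,2): no bracket -> illegal
(3,5): flips 2 -> legal
(3,6): no bracket -> illegal
(4,1): no bracket -> illegal
(4,2): no bracket -> illegal
(4,6): no bracket -> illegal
(5,1): flips 1 -> legal
(5,4): no bracket -> illegal
(5,5): flips 1 -> legal
(5,6): no bracket -> illegal
(6,1): no bracket -> illegal
(6,2): no bracket -> illegal
(6,3): no bracket -> illegal
W mobility = 3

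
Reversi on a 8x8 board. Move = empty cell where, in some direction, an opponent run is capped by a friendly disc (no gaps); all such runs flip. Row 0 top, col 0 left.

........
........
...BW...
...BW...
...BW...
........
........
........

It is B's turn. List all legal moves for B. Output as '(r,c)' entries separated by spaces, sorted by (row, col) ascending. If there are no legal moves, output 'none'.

(1,3): no bracket -> illegal
(1,4): no bracket -> illegal
(1,5): flips 1 -> legal
(2,5): flips 2 -> legal
(3,5): flips 1 -> legal
(4,5): flips 2 -> legal
(5,3): no bracket -> illegal
(5,4): no bracket -> illegal
(5,5): flips 1 -> legal

Answer: (1,5) (2,5) (3,5) (4,5) (5,5)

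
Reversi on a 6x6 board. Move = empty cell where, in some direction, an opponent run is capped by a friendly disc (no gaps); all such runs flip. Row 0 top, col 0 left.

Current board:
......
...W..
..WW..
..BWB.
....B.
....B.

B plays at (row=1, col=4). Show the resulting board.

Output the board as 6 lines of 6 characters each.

Place B at (1,4); scan 8 dirs for brackets.
Dir NW: first cell '.' (not opp) -> no flip
Dir N: first cell '.' (not opp) -> no flip
Dir NE: first cell '.' (not opp) -> no flip
Dir W: opp run (1,3), next='.' -> no flip
Dir E: first cell '.' (not opp) -> no flip
Dir SW: opp run (2,3) capped by B -> flip
Dir S: first cell '.' (not opp) -> no flip
Dir SE: first cell '.' (not opp) -> no flip
All flips: (2,3)

Answer: ......
...WB.
..WB..
..BWB.
....B.
....B.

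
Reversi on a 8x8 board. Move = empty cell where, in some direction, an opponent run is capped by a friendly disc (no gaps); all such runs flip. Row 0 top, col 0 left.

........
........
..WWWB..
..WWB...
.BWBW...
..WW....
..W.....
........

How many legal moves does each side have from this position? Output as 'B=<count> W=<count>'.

Answer: B=9 W=8

Derivation:
-- B to move --
(1,1): no bracket -> illegal
(1,2): flips 1 -> legal
(1,3): flips 2 -> legal
(1,4): flips 3 -> legal
(1,5): no bracket -> illegal
(2,1): flips 4 -> legal
(3,1): flips 2 -> legal
(3,5): no bracket -> illegal
(4,5): flips 1 -> legal
(5,1): no bracket -> illegal
(5,4): flips 1 -> legal
(5,5): no bracket -> illegal
(6,1): flips 1 -> legal
(6,3): flips 2 -> legal
(6,4): no bracket -> illegal
(7,1): no bracket -> illegal
(7,2): no bracket -> illegal
(7,3): no bracket -> illegal
B mobility = 9
-- W to move --
(1,4): no bracket -> illegal
(1,5): no bracket -> illegal
(1,6): flips 3 -> legal
(2,6): flips 1 -> legal
(3,0): flips 1 -> legal
(3,1): no bracket -> illegal
(3,5): flips 1 -> legal
(3,6): no bracket -> illegal
(4,0): flips 1 -> legal
(4,5): flips 1 -> legal
(5,0): flips 1 -> legal
(5,1): no bracket -> illegal
(5,4): flips 1 -> legal
W mobility = 8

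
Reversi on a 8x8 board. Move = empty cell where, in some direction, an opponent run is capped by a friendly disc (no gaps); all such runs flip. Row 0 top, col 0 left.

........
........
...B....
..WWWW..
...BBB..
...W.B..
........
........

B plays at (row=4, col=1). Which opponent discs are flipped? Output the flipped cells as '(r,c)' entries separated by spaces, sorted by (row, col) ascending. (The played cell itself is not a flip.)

Answer: (3,2)

Derivation:
Dir NW: first cell '.' (not opp) -> no flip
Dir N: first cell '.' (not opp) -> no flip
Dir NE: opp run (3,2) capped by B -> flip
Dir W: first cell '.' (not opp) -> no flip
Dir E: first cell '.' (not opp) -> no flip
Dir SW: first cell '.' (not opp) -> no flip
Dir S: first cell '.' (not opp) -> no flip
Dir SE: first cell '.' (not opp) -> no flip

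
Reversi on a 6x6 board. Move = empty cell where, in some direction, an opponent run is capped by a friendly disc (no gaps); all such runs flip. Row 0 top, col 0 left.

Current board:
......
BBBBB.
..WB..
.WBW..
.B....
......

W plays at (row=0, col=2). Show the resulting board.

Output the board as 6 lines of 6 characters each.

Place W at (0,2); scan 8 dirs for brackets.
Dir NW: edge -> no flip
Dir N: edge -> no flip
Dir NE: edge -> no flip
Dir W: first cell '.' (not opp) -> no flip
Dir E: first cell '.' (not opp) -> no flip
Dir SW: opp run (1,1), next='.' -> no flip
Dir S: opp run (1,2) capped by W -> flip
Dir SE: opp run (1,3), next='.' -> no flip
All flips: (1,2)

Answer: ..W...
BBWBB.
..WB..
.WBW..
.B....
......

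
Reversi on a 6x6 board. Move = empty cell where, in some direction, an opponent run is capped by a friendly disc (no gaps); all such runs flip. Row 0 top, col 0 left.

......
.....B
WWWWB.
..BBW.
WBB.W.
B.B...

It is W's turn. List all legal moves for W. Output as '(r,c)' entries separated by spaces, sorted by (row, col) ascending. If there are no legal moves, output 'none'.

(0,4): no bracket -> illegal
(0,5): no bracket -> illegal
(1,3): no bracket -> illegal
(1,4): flips 1 -> legal
(2,5): flips 1 -> legal
(3,0): no bracket -> illegal
(3,1): flips 2 -> legal
(3,5): no bracket -> illegal
(4,3): flips 4 -> legal
(5,1): no bracket -> illegal
(5,3): no bracket -> illegal

Answer: (1,4) (2,5) (3,1) (4,3)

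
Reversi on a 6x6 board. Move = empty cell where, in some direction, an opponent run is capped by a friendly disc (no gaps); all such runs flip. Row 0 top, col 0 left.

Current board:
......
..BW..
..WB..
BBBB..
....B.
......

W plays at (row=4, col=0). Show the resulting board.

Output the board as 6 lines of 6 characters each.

Place W at (4,0); scan 8 dirs for brackets.
Dir NW: edge -> no flip
Dir N: opp run (3,0), next='.' -> no flip
Dir NE: opp run (3,1) capped by W -> flip
Dir W: edge -> no flip
Dir E: first cell '.' (not opp) -> no flip
Dir SW: edge -> no flip
Dir S: first cell '.' (not opp) -> no flip
Dir SE: first cell '.' (not opp) -> no flip
All flips: (3,1)

Answer: ......
..BW..
..WB..
BWBB..
W...B.
......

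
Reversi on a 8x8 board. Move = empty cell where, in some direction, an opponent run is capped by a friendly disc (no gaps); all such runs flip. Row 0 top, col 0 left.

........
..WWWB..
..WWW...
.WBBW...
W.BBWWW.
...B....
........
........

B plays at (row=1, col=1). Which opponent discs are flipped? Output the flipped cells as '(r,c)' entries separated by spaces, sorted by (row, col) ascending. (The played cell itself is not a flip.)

Dir NW: first cell '.' (not opp) -> no flip
Dir N: first cell '.' (not opp) -> no flip
Dir NE: first cell '.' (not opp) -> no flip
Dir W: first cell '.' (not opp) -> no flip
Dir E: opp run (1,2) (1,3) (1,4) capped by B -> flip
Dir SW: first cell '.' (not opp) -> no flip
Dir S: first cell '.' (not opp) -> no flip
Dir SE: opp run (2,2) capped by B -> flip

Answer: (1,2) (1,3) (1,4) (2,2)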